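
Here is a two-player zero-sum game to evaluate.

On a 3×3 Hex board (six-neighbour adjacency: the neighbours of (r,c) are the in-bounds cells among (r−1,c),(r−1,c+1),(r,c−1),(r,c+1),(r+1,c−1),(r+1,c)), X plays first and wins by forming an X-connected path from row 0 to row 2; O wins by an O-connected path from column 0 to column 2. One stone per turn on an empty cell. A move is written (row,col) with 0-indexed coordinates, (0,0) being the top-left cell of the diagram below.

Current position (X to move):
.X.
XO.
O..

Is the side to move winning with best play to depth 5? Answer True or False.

[.X./XO./O..] X move#1: (0,0):-1/XX./XO./O..*, (0,2):-1/.XX/XO./O.., (1,2):-1/.X./XOX/O.., (2,1):-1/.X./XO./OX., (2,2):-1/.X./XO./O.X
[XX./XO./O..] O move#2: (0,2):+1/XXO/XO./O..*, (1,2):+1/XX./XOO/O.., (2,1):+1/XX./XO./OO., (2,2):+1/XX./XO./O.O
[XXO/XO./O..] end (terminal -1, X#3); searched .X./XO./O.. to 5

X winning at [.X./XO./O..]: False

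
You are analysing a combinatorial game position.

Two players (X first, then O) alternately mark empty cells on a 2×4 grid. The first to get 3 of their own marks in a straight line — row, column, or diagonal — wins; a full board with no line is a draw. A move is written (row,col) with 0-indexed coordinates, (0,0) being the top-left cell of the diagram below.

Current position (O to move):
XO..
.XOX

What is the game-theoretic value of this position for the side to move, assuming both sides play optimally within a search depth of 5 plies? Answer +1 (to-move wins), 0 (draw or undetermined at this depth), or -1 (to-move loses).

value(XO../.XOX, O) = 0

[XO../.XOX] O move#1: (0,2):+0/XOO./.XOX*, (0,3):+0/XO.O/.XOX, (1,0):+0/XO../OXOX
[XOO./.XOX] X move#2: (0,3):+0/XOOX/.XOX*, (1,0):-1/XOO./XXOX
[XOOX/.XOX] O move#3: (1,0):+0/XOOX/OXOX*
[XOOX/OXOX] end (terminal +0, X#4); searched XO../.XOX to 5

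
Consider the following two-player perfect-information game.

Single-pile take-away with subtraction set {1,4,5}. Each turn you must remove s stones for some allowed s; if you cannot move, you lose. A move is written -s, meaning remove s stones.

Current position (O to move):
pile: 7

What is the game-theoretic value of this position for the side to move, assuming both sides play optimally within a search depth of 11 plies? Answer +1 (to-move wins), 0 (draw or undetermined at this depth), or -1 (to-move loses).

value(7, O) = +1

p1 O@[7]: -1[6]-1 -4[3]-1 -5[2]+1*
p2 X@[2]: -1[1]-1*
p3 O@[1]: -1[0]+1*
p4 X@[0] terminal -1; root [7] d11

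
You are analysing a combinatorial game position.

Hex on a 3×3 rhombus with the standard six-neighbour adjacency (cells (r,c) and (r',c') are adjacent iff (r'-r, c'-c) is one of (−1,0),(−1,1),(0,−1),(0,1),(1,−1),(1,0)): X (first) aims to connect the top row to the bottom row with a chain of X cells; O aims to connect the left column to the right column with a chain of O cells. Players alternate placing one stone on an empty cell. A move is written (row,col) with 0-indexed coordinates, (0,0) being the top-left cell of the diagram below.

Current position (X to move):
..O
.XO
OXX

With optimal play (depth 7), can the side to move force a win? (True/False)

X winning at [..O/.XO/OXX]: True

ply 1, X at ..O/.XO/OXX | (0,0)=+1→X.O/.XO/OXX*; (0,1)=+1→.XO/.XO/OXX; (1,0)=+1→..O/XXO/OXX
ply 2, O at X.O/.XO/OXX | (0,1)=-1→XOO/.XO/OXX*; (1,0)=-1→X.O/OXO/OXX
ply 3, X at XOO/.XO/OXX | (1,0)=+1→XOO/XXO/OXX*
ply 4: XOO/XXO/OXX is terminal -1 (O); from ..O/.XO/OXX depth 7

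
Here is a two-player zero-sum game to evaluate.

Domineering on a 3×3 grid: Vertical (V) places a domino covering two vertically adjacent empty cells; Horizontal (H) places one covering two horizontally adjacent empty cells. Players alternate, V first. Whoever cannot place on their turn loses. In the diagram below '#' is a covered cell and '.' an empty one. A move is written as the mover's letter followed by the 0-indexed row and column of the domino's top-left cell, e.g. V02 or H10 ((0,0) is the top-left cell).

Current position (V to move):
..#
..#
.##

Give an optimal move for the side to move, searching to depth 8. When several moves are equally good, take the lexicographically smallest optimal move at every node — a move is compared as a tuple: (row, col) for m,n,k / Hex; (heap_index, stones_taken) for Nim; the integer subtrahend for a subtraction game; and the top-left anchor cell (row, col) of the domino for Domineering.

p1 V@[..#/..#/.##]: V00[#.#/#.#/.##]+1* V01[.##/.##/.##]+1 V10[..#/#.#/###]-1
p2 H@[#.#/#.#/.##] terminal -1; root [..#/..#/.##] d8

V's best at [..#/..#/.##]: V00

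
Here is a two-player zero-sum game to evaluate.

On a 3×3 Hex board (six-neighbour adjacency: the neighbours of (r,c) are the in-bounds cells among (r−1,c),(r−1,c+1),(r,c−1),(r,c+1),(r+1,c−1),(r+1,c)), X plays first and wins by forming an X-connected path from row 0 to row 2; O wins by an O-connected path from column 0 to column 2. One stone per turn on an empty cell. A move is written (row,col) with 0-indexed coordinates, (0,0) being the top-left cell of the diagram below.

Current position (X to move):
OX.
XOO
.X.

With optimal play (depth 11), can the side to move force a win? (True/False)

ply 1, X at OX./XOO/.X. | (0,2)=-1→OXX/XOO/.X.; (2,0)=+1→OX./XOO/XX.*; (2,2)=-1→OX./XOO/.XX
ply 2: OX./XOO/XX. is terminal -1 (O); from OX./XOO/.X. depth 11

X winning at [OX./XOO/.X.]: True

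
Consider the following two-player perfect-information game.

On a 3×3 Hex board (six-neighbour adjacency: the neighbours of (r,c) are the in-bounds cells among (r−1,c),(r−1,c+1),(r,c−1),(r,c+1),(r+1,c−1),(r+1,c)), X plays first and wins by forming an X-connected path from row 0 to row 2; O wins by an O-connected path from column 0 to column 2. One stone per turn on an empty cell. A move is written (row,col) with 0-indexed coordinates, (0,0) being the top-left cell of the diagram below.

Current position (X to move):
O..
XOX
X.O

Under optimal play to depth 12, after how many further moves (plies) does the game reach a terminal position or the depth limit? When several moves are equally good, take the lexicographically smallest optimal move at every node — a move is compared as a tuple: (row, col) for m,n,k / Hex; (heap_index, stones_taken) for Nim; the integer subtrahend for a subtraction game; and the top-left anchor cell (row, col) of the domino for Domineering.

PV length from [O../XOX/X.O]: 1 ply

p1 X@[O../XOX/X.O]: (0,1)[OX./XOX/X.O]+1* (0,2)[O.X/XOX/X.O]+1 (2,1)[O../XOX/XXO]+1
p2 O@[OX./XOX/X.O] terminal -1; root [O../XOX/X.O] d12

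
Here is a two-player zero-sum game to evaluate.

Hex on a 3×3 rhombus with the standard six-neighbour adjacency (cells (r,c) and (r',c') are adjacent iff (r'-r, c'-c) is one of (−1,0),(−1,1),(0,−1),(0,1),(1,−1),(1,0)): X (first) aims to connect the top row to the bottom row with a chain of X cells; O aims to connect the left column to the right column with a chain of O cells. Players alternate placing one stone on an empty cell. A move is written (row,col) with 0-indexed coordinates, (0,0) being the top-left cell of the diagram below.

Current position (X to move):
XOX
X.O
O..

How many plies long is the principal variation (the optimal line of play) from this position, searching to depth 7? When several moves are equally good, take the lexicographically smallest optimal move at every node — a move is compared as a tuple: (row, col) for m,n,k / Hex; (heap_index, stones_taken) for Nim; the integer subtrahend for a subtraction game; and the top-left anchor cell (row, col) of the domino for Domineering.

PV length from [XOX/X.O/O..]: 2 plies

[XOX/X.O/O..] X move#1: (1,1):-1/XOX/XXO/O..*, (2,1):-1/XOX/X.O/OX., (2,2):-1/XOX/X.O/O.X
[XOX/XXO/O..] O move#2: (2,1):+1/XOX/XXO/OO.*, (2,2):-1/XOX/XXO/O.O
[XOX/XXO/OO.] end (terminal -1, X#3); searched XOX/X.O/O.. to 7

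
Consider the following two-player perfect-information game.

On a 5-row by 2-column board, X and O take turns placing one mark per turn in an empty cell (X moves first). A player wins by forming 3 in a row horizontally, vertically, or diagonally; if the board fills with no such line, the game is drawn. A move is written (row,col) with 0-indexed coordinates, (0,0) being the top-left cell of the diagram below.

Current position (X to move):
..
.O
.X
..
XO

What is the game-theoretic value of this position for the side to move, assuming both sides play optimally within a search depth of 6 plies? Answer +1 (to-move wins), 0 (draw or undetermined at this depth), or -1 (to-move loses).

ply 1, X at ../.O/.X/../XO | (0,0)=+0→X./.O/.X/../XO*; (0,1)=+0→.X/.O/.X/../XO; (1,0)=+0→../XO/.X/../XO; (2,0)=+0→../.O/XX/../XO; (3,0)=+0→../.O/.X/X./XO; (3,1)=+0→../.O/.X/.X/XO
ply 2, O at X./.O/.X/../XO | (0,1)=-1→XO/.O/.X/../XO; (1,0)=+0→X./OO/.X/../XO*; (2,0)=+0→X./.O/OX/../XO; (3,0)=+0→X./.O/.X/O./XO; (3,1)=-1→X./.O/.X/.O/XO
ply 3, X at X./OO/.X/../XO | (0,1)=+0→XX/OO/.X/../XO*; (2,0)=+0→X./OO/XX/../XO; (3,0)=+0→X./OO/.X/X./XO; (3,1)=+0→X./OO/.X/.X/XO
ply 4, O at XX/OO/.X/../XO | (2,0)=+0→XX/OO/OX/../XO*; (3,0)=+0→XX/OO/.X/O./XO; (3,1)=+0→XX/OO/.X/.O/XO
ply 5, X at XX/OO/OX/../XO | (3,0)=+0→XX/OO/OX/X./XO*; (3,1)=-1→XX/OO/OX/.X/XO
ply 6, O at XX/OO/OX/X./XO | (3,1)=+0→XX/OO/OX/XO/XO*
ply 7: XX/OO/OX/XO/XO is terminal +0 (X); from ../.O/.X/../XO depth 6

value(../.O/.X/../XO, X) = 0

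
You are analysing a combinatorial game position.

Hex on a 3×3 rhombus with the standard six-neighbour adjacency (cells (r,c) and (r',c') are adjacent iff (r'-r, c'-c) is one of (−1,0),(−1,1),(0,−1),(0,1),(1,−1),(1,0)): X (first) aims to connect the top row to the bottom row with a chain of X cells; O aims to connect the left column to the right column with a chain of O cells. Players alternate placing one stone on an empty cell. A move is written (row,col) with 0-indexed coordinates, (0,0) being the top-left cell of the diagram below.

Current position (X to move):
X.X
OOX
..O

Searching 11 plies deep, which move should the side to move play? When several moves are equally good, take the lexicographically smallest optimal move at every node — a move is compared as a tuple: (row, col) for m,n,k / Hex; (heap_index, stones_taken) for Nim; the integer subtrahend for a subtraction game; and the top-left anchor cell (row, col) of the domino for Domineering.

p1 X@[X.X/OOX/..O]: (0,1)[XXX/OOX/..O]-1 (2,0)[X.X/OOX/X.O]-1 (2,1)[X.X/OOX/.XO]+1*
p2 O@[X.X/OOX/.XO] terminal -1; root [X.X/OOX/..O] d11

X's best at [X.X/OOX/..O]: (2,1)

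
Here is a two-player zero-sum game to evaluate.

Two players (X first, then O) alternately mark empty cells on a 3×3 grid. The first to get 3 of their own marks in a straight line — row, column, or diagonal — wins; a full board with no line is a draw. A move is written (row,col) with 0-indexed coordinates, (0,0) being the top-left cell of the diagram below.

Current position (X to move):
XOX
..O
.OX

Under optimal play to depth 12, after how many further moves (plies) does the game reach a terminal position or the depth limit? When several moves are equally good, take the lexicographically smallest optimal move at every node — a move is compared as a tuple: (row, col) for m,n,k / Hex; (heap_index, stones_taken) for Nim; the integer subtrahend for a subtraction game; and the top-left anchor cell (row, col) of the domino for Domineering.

ply 1, X at XOX/..O/.OX | (1,0)=-1→XOX/X.O/.OX; (1,1)=+1→XOX/.XO/.OX*; (2,0)=-1→XOX/..O/XOX
ply 2: XOX/.XO/.OX is terminal -1 (O); from XOX/..O/.OX depth 12

PV length from [XOX/..O/.OX]: 1 ply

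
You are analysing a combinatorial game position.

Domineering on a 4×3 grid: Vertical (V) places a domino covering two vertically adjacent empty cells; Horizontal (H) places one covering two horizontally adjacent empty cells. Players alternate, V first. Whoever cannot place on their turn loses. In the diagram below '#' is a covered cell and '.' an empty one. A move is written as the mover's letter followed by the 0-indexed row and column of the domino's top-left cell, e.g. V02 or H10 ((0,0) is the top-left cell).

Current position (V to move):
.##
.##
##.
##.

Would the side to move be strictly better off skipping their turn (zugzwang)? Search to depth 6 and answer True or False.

p1 V@[.##/.##/##./##.]: V00[###/###/##./##.]+1* V22[.##/.##/###/###]+1
p2 H@[###/###/##./##.] terminal -1; root [.##/.##/##./##.] d6
pass branch (H moves first from the same position):
  | p1 H@[.##/.##/##./##.] terminal -1; root [.##/.##/##./##.] d6
V moving scores +1; V passing scores +1

zugzwang(.##/.##/##./##., V) = False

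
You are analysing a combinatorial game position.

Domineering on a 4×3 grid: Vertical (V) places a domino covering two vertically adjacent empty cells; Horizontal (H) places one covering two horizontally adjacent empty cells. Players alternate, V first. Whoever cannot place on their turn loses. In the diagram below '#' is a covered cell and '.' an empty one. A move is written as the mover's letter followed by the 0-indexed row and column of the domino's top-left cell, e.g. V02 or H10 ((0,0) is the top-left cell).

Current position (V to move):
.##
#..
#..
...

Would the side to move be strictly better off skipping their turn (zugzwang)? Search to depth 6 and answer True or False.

[.##/#../#../...] V move#1: V11:+1/.##/##./##./...*, V12:+1/.##/#.#/#.#/..., V21:+1/.##/#../##./.#., V22:+1/.##/#../#.#/..#
[.##/##./##./...] H move#2: H30:-1/.##/##./##./##.*, H31:-1/.##/##./##./.##
[.##/##./##./##.] V move#3: V12:+1/.##/###/###/##.*, V22:+1/.##/##./###/###
[.##/###/###/##.] end (terminal -1, H#4); searched .##/#../#../... to 6
if V skipped the turn, H would face:
~ [.##/#../#../...] H move#1: H11:-1/.##/###/#../..., H21:+1/.##/#../###/...*, H30:-1/.##/#../#../##., H31:-1/.##/#../#../.##
~ [.##/#../###/...] end (terminal -1, V#2); searched .##/#../#../... to 6
compare (V): move=+1 vs pass=-1

zugzwang(.##/#../#../..., V) = False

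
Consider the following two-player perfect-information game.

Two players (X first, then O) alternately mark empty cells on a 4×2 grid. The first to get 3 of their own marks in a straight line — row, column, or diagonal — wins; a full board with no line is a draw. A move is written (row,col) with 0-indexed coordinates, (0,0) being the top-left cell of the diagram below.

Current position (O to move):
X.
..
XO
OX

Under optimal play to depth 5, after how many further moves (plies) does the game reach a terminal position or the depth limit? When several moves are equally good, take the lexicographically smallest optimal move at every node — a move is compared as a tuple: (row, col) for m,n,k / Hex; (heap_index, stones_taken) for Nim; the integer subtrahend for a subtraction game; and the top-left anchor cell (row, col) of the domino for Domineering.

PV length from [X./../XO/OX]: 3 plies

[X./../XO/OX] O move#1: (0,1):-1/XO/../XO/OX, (1,0):+0/X./O./XO/OX*, (1,1):-1/X./.O/XO/OX
[X./O./XO/OX] X move#2: (0,1):+0/XX/O./XO/OX*, (1,1):+0/X./OX/XO/OX
[XX/O./XO/OX] O move#3: (1,1):+0/XX/OO/XO/OX*
[XX/OO/XO/OX] end (terminal +0, X#4); searched X./../XO/OX to 5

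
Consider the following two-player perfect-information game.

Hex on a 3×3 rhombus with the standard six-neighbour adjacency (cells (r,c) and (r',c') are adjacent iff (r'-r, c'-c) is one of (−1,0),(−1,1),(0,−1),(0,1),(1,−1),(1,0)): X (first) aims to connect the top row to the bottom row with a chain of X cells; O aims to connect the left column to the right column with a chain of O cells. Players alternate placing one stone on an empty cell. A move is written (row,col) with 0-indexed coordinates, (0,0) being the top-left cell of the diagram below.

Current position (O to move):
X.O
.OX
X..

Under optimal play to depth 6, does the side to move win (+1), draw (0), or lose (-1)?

value(X.O/.OX/X.., O) = +1

p1 O@[X.O/.OX/X..]: (0,1)[XOO/.OX/X..]-1 (1,0)[X.O/OOX/X..]+1* (2,1)[X.O/.OX/XO.]-1 (2,2)[X.O/.OX/X.O]-1
p2 X@[X.O/OOX/X..] terminal -1; root [X.O/.OX/X..] d6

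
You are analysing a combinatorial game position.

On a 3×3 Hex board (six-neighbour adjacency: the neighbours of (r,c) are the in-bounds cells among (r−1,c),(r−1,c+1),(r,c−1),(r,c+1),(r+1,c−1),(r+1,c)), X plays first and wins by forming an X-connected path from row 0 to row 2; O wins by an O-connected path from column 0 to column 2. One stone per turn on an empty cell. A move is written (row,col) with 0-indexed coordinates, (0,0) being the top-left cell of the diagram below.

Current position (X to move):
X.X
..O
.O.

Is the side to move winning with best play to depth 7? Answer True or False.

X winning at [X.X/..O/.O.]: True

p1 X@[X.X/..O/.O.]: (0,1)[XXX/..O/.O.]-1 (1,0)[X.X/X.O/.O.]-1 (1,1)[X.X/.XO/.O.]-1 (2,0)[X.X/..O/XO.]+1* (2,2)[X.X/..O/.OX]-1
p2 O@[X.X/..O/XO.]: (0,1)[XOX/..O/XO.]-1* (1,0)[X.X/O.O/XO.]-1 (1,1)[X.X/.OO/XO.]-1 (2,2)[X.X/..O/XOO]-1
p3 X@[XOX/..O/XO.]: (1,0)[XOX/X.O/XO.]+1* (1,1)[XOX/.XO/XO.]+1 (2,2)[XOX/..O/XOX]+1
p4 O@[XOX/X.O/XO.] terminal -1; root [X.X/..O/.O.] d7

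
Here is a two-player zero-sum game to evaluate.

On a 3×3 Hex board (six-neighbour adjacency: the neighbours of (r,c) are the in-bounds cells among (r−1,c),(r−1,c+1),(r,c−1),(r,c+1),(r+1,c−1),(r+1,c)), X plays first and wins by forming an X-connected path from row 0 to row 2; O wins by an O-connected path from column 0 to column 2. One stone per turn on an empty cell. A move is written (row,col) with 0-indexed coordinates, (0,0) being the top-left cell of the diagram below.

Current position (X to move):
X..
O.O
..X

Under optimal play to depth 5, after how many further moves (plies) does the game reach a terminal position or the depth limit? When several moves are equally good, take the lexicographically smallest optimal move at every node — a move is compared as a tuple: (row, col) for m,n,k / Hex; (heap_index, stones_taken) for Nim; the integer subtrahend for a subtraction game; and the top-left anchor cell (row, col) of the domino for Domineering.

ply 1, X at X../O.O/..X | (0,1)=-1→XX./O.O/..X; (0,2)=-1→X.X/O.O/..X; (1,1)=+1→X../OXO/..X*; (2,0)=-1→X../O.O/X.X; (2,1)=-1→X../O.O/.XX
ply 2, O at X../OXO/..X | (0,1)=-1→XO./OXO/..X*; (0,2)=-1→X.O/OXO/..X; (2,0)=-1→X../OXO/O.X; (2,1)=-1→X../OXO/.OX
ply 3, X at XO./OXO/..X | (0,2)=+1→XOX/OXO/..X*; (2,0)=-1→XO./OXO/X.X; (2,1)=-1→XO./OXO/.XX
ply 4, O at XOX/OXO/..X | (2,0)=-1→XOX/OXO/O.X*; (2,1)=-1→XOX/OXO/.OX
ply 5, X at XOX/OXO/O.X | (2,1)=+1→XOX/OXO/OXX*
ply 6: XOX/OXO/OXX is terminal -1 (O); from X../O.O/..X depth 5

PV length from [X../O.O/..X]: 5 plies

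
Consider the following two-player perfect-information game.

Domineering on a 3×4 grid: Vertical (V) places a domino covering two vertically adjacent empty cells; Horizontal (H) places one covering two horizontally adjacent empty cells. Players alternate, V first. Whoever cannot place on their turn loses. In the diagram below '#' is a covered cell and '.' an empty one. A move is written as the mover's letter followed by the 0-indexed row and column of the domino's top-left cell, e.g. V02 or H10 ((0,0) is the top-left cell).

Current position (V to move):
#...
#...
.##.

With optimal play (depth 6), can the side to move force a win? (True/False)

V winning at [#.../#.../.##.]: True

[#.../#.../.##.] V move#1: V01:-1/##../##../.##., V02:+1/#.#./#.#./.##.*, V03:-1/#..#/#..#/.##., V13:-1/#.../#..#/.###
[#.#./#.#./.##.] end (terminal -1, H#2); searched #.../#.../.##. to 6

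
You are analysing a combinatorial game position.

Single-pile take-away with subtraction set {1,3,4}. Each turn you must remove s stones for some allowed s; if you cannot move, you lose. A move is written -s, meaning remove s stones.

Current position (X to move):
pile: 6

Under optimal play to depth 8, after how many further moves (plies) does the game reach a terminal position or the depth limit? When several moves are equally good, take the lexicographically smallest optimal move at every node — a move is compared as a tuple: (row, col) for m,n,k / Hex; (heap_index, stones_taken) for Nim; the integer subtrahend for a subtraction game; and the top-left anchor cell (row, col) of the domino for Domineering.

ply 1, X at 6 | -1=-1→5; -3=-1→3; -4=+1→2*
ply 2, O at 2 | -1=-1→1*
ply 3, X at 1 | -1=+1→0*
ply 4: 0 is terminal -1 (O); from 6 depth 8

PV length from [6]: 3 plies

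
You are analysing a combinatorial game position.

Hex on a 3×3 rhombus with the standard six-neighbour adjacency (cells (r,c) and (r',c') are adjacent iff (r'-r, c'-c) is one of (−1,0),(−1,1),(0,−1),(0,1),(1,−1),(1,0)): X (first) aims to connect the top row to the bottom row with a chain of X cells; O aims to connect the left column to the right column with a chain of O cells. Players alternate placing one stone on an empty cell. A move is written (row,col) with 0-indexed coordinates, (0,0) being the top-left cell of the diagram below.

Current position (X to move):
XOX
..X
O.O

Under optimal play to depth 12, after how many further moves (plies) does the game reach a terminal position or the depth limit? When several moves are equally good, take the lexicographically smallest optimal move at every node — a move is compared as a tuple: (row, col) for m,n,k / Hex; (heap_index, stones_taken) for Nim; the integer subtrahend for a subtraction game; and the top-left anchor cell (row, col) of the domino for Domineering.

PV length from [XOX/..X/O.O]: 1 ply

p1 X@[XOX/..X/O.O]: (1,0)[XOX/X.X/O.O]-1 (1,1)[XOX/.XX/O.O]-1 (2,1)[XOX/..X/OXO]+1*
p2 O@[XOX/..X/OXO] terminal -1; root [XOX/..X/O.O] d12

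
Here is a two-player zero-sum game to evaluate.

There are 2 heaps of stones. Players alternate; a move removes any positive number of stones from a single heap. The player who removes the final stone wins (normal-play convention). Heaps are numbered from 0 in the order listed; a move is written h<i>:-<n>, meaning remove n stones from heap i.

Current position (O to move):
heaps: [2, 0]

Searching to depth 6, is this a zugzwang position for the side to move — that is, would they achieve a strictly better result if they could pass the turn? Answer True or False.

zugzwang((2,0), O) = False

[(2,0)] O move#1: h0:-1:-1/(1,0), h0:-2:+1/(0,0)*
[(0,0)] end (terminal -1, X#2); searched (2,0) to 6
pass branch (X moves first from the same position):
  | [(2,0)] X move#1: h0:-1:-1/(1,0), h0:-2:+1/(0,0)*
  | [(0,0)] end (terminal -1, O#2); searched (2,0) to 6
O moving scores +1; O passing scores -1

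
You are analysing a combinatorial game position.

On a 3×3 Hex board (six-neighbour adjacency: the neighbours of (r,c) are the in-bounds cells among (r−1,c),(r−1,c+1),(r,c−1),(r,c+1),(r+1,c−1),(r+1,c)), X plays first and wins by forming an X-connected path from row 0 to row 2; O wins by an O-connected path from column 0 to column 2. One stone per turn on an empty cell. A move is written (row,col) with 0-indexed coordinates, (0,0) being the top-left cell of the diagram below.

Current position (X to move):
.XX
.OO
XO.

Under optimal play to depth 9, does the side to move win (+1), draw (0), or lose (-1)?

value(.XX/.OO/XO., X) = +1

p1 X@[.XX/.OO/XO.]: (0,0)[XXX/.OO/XO.]-1 (1,0)[.XX/XOO/XO.]+1* (2,2)[.XX/.OO/XOX]-1
p2 O@[.XX/XOO/XO.] terminal -1; root [.XX/.OO/XO.] d9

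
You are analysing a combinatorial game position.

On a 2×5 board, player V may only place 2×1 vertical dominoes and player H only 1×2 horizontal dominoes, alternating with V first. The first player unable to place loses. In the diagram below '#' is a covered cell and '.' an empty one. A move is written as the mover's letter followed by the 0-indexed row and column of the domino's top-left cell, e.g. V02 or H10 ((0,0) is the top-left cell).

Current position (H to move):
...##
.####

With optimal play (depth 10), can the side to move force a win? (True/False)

p1 H@[...##/.####]: H00[##.##/.####]+1* H01[.####/.####]-1
p2 V@[##.##/.####] terminal -1; root [...##/.####] d10

H winning at [...##/.####]: True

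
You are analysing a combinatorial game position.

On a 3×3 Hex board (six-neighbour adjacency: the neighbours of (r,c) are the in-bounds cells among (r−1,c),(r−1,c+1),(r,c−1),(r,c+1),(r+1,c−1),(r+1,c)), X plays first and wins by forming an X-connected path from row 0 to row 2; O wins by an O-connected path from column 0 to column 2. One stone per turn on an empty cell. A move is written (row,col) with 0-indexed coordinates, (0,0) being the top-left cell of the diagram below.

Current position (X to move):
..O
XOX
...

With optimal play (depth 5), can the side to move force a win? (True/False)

X winning at [..O/XOX/...]: True

p1 X@[..O/XOX/...]: (0,0)[X.O/XOX/...]-1 (0,1)[.XO/XOX/...]-1 (2,0)[..O/XOX/X..]+1* (2,1)[..O/XOX/.X.]-1 (2,2)[..O/XOX/..X]-1
p2 O@[..O/XOX/X..]: (0,0)[O.O/XOX/X..]-1* (0,1)[.OO/XOX/X..]-1 (2,1)[..O/XOX/XO.]-1 (2,2)[..O/XOX/X.O]-1
p3 X@[O.O/XOX/X..]: (0,1)[OXO/XOX/X..]+1* (2,1)[O.O/XOX/XX.]-1 (2,2)[O.O/XOX/X.X]-1
p4 O@[OXO/XOX/X..] terminal -1; root [..O/XOX/...] d5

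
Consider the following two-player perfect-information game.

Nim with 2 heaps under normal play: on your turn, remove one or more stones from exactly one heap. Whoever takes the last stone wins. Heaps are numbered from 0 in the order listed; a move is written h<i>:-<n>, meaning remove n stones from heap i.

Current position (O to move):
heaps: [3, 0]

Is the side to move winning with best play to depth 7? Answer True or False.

[(3,0)] O move#1: h0:-1:-1/(2,0), h0:-2:-1/(1,0), h0:-3:+1/(0,0)*
[(0,0)] end (terminal -1, X#2); searched (3,0) to 7

O winning at [(3,0)]: True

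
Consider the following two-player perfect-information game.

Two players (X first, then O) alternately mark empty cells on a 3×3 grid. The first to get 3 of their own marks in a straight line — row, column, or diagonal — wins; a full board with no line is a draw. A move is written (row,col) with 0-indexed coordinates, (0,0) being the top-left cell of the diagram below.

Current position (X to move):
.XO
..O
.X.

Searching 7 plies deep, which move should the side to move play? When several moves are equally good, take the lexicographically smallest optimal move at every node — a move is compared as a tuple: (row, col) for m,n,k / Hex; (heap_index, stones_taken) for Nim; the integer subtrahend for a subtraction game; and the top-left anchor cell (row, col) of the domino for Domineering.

ply 1, X at .XO/..O/.X. | (0,0)=-1→XXO/..O/.X.; (1,0)=-1→.XO/X.O/.X.; (1,1)=+1→.XO/.XO/.X.*; (2,0)=-1→.XO/..O/XX.; (2,2)=+1→.XO/..O/.XX
ply 2: .XO/.XO/.X. is terminal -1 (O); from .XO/..O/.X. depth 7

X's best at [.XO/..O/.X.]: (1,1)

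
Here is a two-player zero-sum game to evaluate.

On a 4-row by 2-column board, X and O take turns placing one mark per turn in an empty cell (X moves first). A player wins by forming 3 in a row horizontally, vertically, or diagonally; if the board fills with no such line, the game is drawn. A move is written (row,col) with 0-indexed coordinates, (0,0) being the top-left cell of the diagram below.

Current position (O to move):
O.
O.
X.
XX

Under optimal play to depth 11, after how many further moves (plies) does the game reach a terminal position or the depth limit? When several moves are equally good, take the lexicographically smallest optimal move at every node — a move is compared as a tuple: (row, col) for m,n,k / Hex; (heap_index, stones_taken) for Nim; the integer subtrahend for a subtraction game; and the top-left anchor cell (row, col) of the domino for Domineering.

ply 1, O at O./O./X./XX | (0,1)=+0→OO/O./X./XX*; (1,1)=+0→O./OO/X./XX; (2,1)=+0→O./O./XO/XX
ply 2, X at OO/O./X./XX | (1,1)=+0→OO/OX/X./XX*; (2,1)=+0→OO/O./XX/XX
ply 3, O at OO/OX/X./XX | (2,1)=+0→OO/OX/XO/XX*
ply 4: OO/OX/XO/XX is terminal +0 (X); from O./O./X./XX depth 11

PV length from [O./O./X./XX]: 3 plies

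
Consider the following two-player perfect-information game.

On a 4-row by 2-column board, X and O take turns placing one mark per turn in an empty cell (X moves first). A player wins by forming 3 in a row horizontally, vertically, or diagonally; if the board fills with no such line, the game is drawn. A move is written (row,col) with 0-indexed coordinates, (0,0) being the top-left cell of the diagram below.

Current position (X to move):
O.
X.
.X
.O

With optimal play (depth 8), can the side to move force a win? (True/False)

ply 1, X at O./X./.X/.O | (0,1)=+0→OX/X./.X/.O*; (1,1)=+0→O./XX/.X/.O; (2,0)=+0→O./X./XX/.O; (3,0)=+0→O./X./.X/XO
ply 2, O at OX/X./.X/.O | (1,1)=+0→OX/XO/.X/.O*; (2,0)=-1→OX/X./OX/.O; (3,0)=-1→OX/X./.X/OO
ply 3, X at OX/XO/.X/.O | (2,0)=+0→OX/XO/XX/.O*; (3,0)=+0→OX/XO/.X/XO
ply 4, O at OX/XO/XX/.O | (3,0)=+0→OX/XO/XX/OO*
ply 5: OX/XO/XX/OO is terminal +0 (X); from O./X./.X/.O depth 8

X winning at [O./X./.X/.O]: False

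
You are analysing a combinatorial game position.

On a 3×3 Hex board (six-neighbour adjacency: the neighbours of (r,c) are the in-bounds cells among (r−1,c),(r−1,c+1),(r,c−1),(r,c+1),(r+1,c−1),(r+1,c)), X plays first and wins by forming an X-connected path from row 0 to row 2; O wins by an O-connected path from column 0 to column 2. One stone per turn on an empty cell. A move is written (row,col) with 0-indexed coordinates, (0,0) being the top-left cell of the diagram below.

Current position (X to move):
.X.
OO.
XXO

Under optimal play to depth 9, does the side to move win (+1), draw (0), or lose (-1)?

value(.X./OO./XXO, X) = -1

ply 1, X at .X./OO./XXO | (0,0)=-1→XX./OO./XXO*; (0,2)=-1→.XX/OO./XXO; (1,2)=-1→.X./OOX/XXO
ply 2, O at XX./OO./XXO | (0,2)=+1→XXO/OO./XXO*; (1,2)=+1→XX./OOO/XXO
ply 3: XXO/OO./XXO is terminal -1 (X); from .X./OO./XXO depth 9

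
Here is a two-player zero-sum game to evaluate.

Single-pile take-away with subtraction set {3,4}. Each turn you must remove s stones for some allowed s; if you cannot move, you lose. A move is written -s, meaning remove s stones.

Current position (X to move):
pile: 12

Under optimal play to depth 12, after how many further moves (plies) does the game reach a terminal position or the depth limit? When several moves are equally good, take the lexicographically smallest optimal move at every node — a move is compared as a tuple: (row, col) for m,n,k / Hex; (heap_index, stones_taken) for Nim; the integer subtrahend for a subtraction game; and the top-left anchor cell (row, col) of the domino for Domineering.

p1 X@[12]: -3[9]+1* -4[8]+1
p2 O@[9]: -3[6]-1* -4[5]-1
p3 X@[6]: -3[3]-1 -4[2]+1*
p4 O@[2] terminal -1; root [12] d12

PV length from [12]: 3 plies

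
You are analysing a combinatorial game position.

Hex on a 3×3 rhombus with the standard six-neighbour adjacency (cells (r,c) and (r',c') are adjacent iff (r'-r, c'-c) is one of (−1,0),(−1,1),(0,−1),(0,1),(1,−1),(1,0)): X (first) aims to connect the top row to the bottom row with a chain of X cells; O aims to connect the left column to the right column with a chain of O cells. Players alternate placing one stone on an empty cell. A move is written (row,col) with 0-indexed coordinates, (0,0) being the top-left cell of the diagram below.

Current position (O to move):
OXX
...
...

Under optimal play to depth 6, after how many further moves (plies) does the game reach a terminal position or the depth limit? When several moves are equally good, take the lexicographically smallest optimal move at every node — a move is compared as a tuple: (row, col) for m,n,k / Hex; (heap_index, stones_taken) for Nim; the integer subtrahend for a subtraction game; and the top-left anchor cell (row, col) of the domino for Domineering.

ply 1, O at OXX/.../... | (1,0)=-1→OXX/O../...*; (1,1)=-1→OXX/.O./...; (1,2)=-1→OXX/..O/...; (2,0)=-1→OXX/.../O..; (2,1)=-1→OXX/.../.O.; (2,2)=-1→OXX/.../..O
ply 2, X at OXX/O../... | (1,1)=+1→OXX/OX./...*; (1,2)=+1→OXX/O.X/...; (2,0)=+1→OXX/O../X..; (2,1)=+1→OXX/O../.X.; (2,2)=+1→OXX/O../..X
ply 3, O at OXX/OX./... | (1,2)=-1→OXX/OXO/...*; (2,0)=-1→OXX/OX./O..; (2,1)=-1→OXX/OX./.O.; (2,2)=-1→OXX/OX./..O
ply 4, X at OXX/OXO/... | (2,0)=+1→OXX/OXO/X..*; (2,1)=+1→OXX/OXO/.X.; (2,2)=+1→OXX/OXO/..X
ply 5: OXX/OXO/X.. is terminal -1 (O); from OXX/.../... depth 6

PV length from [OXX/.../...]: 4 plies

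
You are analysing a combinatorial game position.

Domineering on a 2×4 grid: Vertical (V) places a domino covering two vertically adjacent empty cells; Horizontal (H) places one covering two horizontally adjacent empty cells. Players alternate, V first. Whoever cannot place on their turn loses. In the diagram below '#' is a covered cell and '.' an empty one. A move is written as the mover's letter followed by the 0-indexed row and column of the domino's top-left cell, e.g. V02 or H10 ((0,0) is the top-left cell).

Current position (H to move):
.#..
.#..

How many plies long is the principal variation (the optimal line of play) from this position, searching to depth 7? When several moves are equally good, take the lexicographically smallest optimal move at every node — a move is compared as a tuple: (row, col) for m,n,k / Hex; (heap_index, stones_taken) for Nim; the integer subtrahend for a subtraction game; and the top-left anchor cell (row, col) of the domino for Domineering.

p1 H@[.#../.#..]: H02[.###/.#..]+1* H12[.#../.###]+1
p2 V@[.###/.#..]: V00[####/##..]-1*
p3 H@[####/##..]: H12[####/####]+1*
p4 V@[####/####] terminal -1; root [.#../.#..] d7

PV length from [.#../.#..]: 3 plies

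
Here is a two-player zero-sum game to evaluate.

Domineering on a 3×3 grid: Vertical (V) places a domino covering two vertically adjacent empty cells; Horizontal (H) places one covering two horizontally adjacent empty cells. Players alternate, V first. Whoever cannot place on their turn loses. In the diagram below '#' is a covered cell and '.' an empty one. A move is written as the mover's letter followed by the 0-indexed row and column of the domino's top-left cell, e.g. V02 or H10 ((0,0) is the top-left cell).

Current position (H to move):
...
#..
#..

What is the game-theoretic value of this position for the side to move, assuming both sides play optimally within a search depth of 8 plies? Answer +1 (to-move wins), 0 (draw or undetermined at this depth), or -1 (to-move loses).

value(.../#../#.., H) = +1

p1 H@[.../#../#..]: H00[##./#../#..]-1 H01[.##/#../#..]-1 H11[.../###/#..]+1* H21[.../#../###]-1
p2 V@[.../###/#..] terminal -1; root [.../#../#..] d8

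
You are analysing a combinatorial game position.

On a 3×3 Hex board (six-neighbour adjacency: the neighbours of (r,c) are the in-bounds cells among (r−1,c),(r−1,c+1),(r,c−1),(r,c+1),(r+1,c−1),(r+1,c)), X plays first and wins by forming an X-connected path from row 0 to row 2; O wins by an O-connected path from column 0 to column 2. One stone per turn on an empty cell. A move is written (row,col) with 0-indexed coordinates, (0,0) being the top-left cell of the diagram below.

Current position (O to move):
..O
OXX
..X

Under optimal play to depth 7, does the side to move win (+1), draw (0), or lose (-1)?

p1 O@[..O/OXX/..X]: (0,0)[O.O/OXX/..X]-1 (0,1)[.OO/OXX/..X]+1* (2,0)[..O/OXX/O.X]-1 (2,1)[..O/OXX/.OX]-1
p2 X@[.OO/OXX/..X] terminal -1; root [..O/OXX/..X] d7

value(..O/OXX/..X, O) = +1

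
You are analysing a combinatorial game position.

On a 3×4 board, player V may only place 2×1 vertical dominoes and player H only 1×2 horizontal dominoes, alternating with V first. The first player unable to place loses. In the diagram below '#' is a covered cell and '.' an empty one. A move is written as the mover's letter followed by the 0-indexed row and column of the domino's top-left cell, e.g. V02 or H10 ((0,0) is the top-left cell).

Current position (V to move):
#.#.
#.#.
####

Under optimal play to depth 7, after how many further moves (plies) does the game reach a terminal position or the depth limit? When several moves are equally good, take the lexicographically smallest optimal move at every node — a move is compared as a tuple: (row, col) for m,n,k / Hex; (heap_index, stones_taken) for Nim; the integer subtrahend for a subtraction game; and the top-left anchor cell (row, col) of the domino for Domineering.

PV length from [#.#./#.#./####]: 1 ply

[#.#./#.#./####] V move#1: V01:+1/###./###./####*, V03:+1/#.##/#.##/####
[###./###./####] end (terminal -1, H#2); searched #.#./#.#./#### to 7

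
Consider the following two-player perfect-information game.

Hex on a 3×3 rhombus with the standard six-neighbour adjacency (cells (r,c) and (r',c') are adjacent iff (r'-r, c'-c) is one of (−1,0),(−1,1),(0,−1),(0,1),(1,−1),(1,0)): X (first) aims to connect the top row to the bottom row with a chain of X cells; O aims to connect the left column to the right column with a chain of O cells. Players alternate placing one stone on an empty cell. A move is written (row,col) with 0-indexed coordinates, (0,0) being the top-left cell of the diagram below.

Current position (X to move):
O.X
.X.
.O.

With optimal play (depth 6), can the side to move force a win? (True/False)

X winning at [O.X/.X./.O.]: True

ply 1, X at O.X/.X./.O. | (0,1)=-1→OXX/.X./.O.; (1,0)=-1→O.X/XX./.O.; (1,2)=+1→O.X/.XX/.O.*; (2,0)=+1→O.X/.X./XO.; (2,2)=+1→O.X/.X./.OX
ply 2, O at O.X/.XX/.O. | (0,1)=-1→OOX/.XX/.O.*; (1,0)=-1→O.X/OXX/.O.; (2,0)=-1→O.X/.XX/OO.; (2,2)=-1→O.X/.XX/.OO
ply 3, X at OOX/.XX/.O. | (1,0)=+1→OOX/XXX/.O.*; (2,0)=+1→OOX/.XX/XO.; (2,2)=+1→OOX/.XX/.OX
ply 4, O at OOX/XXX/.O. | (2,0)=-1→OOX/XXX/OO.*; (2,2)=-1→OOX/XXX/.OO
ply 5, X at OOX/XXX/OO. | (2,2)=+1→OOX/XXX/OOX*
ply 6: OOX/XXX/OOX is terminal -1 (O); from O.X/.X./.O. depth 6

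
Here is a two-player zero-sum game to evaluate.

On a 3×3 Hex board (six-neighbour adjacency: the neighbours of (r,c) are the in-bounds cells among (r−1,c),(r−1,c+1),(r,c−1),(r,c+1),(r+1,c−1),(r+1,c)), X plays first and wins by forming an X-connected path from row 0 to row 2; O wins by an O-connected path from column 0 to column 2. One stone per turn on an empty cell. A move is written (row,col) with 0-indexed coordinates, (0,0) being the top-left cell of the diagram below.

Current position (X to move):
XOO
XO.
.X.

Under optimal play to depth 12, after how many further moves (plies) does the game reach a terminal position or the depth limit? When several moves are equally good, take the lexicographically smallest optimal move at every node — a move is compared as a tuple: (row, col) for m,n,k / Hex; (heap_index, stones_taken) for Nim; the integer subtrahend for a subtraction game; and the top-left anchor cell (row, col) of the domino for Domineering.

[XOO/XO./.X.] X move#1: (1,2):-1/XOO/XOX/.X., (2,0):+1/XOO/XO./XX.*, (2,2):-1/XOO/XO./.XX
[XOO/XO./XX.] end (terminal -1, O#2); searched XOO/XO./.X. to 12

PV length from [XOO/XO./.X.]: 1 ply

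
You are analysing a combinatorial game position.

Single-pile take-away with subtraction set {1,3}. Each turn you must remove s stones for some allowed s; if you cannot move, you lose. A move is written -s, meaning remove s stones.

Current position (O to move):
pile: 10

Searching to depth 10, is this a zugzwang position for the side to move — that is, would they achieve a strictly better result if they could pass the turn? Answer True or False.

zugzwang(10, O) = True

ply 1, O at 10 | -1=-1→9*; -3=-1→7
ply 2, X at 9 | -1=+1→8*; -3=+1→6
ply 3, O at 8 | -1=-1→7*; -3=-1→5
ply 4, X at 7 | -1=+1→6*; -3=+1→4
ply 5, O at 6 | -1=-1→5*; -3=-1→3
ply 6, X at 5 | -1=+1→4*; -3=+1→2
ply 7, O at 4 | -1=-1→3*; -3=-1→1
ply 8, X at 3 | -1=+1→2*; -3=+1→0
ply 9, O at 2 | -1=-1→1*
ply 10, X at 1 | -1=+1→0*
ply 11: 0 is terminal -1 (O); from 10 depth 10
if O skipped the turn, X would face:
~ ply 1, X at 10 | -1=-1→9*; -3=-1→7
~ ply 2, O at 9 | -1=+1→8*; -3=+1→6
~ ply 3, X at 8 | -1=-1→7*; -3=-1→5
~ ply 4, O at 7 | -1=+1→6*; -3=+1→4
~ ply 5, X at 6 | -1=-1→5*; -3=-1→3
~ ply 6, O at 5 | -1=+1→4*; -3=+1→2
~ ply 7, X at 4 | -1=-1→3*; -3=-1→1
~ ply 8, O at 3 | -1=+1→2*; -3=+1→0
~ ply 9, X at 2 | -1=-1→1*
~ ply 10, O at 1 | -1=+1→0*
~ ply 11: 0 is terminal -1 (X); from 10 depth 10
compare (O): move=-1 vs pass=+1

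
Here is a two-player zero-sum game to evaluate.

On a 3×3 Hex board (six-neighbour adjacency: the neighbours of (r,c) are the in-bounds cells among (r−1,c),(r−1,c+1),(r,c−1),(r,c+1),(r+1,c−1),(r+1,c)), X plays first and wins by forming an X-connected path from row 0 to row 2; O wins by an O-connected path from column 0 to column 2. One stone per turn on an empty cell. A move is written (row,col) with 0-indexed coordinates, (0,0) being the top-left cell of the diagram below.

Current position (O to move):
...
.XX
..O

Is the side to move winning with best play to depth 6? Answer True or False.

p1 O@[.../.XX/..O]: (0,0)[O../.XX/..O]-1* (0,1)[.O./.XX/..O]-1 (0,2)[..O/.XX/..O]-1 (1,0)[.../OXX/..O]-1 (2,0)[.../.XX/O.O]-1 (2,1)[.../.XX/.OO]-1
p2 X@[O../.XX/..O]: (0,1)[OX./.XX/..O]+1* (0,2)[O.X/.XX/..O]+1 (1,0)[O../XXX/..O]+1 (2,0)[O../.XX/X.O]+1 (2,1)[O../.XX/.XO]+1
p3 O@[OX./.XX/..O]: (0,2)[OXO/.XX/..O]-1* (1,0)[OX./OXX/..O]-1 (2,0)[OX./.XX/O.O]-1 (2,1)[OX./.XX/.OO]-1
p4 X@[OXO/.XX/..O]: (1,0)[OXO/XXX/..O]+1* (2,0)[OXO/.XX/X.O]+1 (2,1)[OXO/.XX/.XO]+1
p5 O@[OXO/XXX/..O]: (2,0)[OXO/XXX/O.O]-1* (2,1)[OXO/XXX/.OO]-1
p6 X@[OXO/XXX/O.O]: (2,1)[OXO/XXX/OXO]+1*
p7 O@[OXO/XXX/OXO] terminal -1; root [.../.XX/..O] d6

O winning at [.../.XX/..O]: False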